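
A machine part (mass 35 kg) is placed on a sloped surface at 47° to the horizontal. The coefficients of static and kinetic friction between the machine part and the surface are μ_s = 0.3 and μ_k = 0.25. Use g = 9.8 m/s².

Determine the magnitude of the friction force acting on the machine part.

f ≈ 58.5 N (up the incline)

The normal reaction is N = m g cos θ = 233.9 N.
Along the slope the weight component is m g sin θ = 250.9 N; friction must supply exactly this, acting up-slope.
Static friction can supply at most μ_s N = 70.18 N.
|250.9| exceeds 70.18 N, so the machine part slips down-slope; friction is kinetic, f = μ_k N = 0.25×233.9 = 58.5 N.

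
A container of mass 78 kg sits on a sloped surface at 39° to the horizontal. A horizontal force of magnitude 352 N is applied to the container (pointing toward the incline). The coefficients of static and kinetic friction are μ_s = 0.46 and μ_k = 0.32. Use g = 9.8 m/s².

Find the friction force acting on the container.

The horizontal push has a component P sin θ into the surface, so N = m g cos θ + P sin θ = 594.1 + 221.5 = 815.6 N.
Parallel to the incline: P cos θ − m g sin θ = 273.6 − 481.1 = -207.5 N; the friction needed to balance this is 207.5 N acting up the slope.
Maximum static friction: μ_s N = 0.46 × 815.6 = 375.2 N.
|f_req| = 207.5 ≤ 375.2 N → the container is in equilibrium; friction equals the required value.

f ≈ 207 N (up the incline)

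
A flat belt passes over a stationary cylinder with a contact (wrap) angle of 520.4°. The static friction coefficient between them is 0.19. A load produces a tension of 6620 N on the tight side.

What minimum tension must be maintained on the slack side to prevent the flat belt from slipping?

Capstan equation at impending slip: T_tight/T_slack = e^{μβ}.
β = 520.4° = 9.083 rad; e^{μβ} = e^{0.19×9.083} = 5.617.
T_slack = T_tight / e^{μβ} = 6620 / 5.617 = 1180 N.

T_min ≈ 1180 N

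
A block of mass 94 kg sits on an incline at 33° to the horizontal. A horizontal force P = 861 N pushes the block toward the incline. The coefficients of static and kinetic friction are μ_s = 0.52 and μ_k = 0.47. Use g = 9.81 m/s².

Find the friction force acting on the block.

f ≈ 220 N (down the incline)

Resolve perpendicular to the incline: N = m g cos θ + P sin θ = 94×9.81×cos 33° + 861×sin 33° = 1242 N.
Parallel to the incline: P cos θ − m g sin θ = 722.1 − 502.2 = 219.9 N; the friction needed to balance this is 219.9 N acting down the slope.
Maximum static friction: μ_s N = 0.52 × 1242 = 646 N.
|f_req| = 219.9 ≤ 646 N → the block is in equilibrium; friction equals the required value.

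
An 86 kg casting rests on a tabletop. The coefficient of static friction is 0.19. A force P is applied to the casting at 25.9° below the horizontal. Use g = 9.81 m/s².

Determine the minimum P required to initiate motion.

P ≈ 196 N

N = m g + P sin α (the push presses the casting into the tabletop).
At impending slip, P cos α = μ_s N = μ_s (m g + P sin α).
Solving: P (cos α − μ_s sin α) = μ_s m g → P = 0.19×844/(cos 25.9° − 0.19 sin 25.9°) = 160/0.8166 = 196 N.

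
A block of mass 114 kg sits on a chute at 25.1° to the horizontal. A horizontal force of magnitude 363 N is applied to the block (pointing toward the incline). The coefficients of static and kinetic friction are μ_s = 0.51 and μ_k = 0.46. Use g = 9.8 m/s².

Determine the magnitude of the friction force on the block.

f ≈ 145 N (up the incline)

Normal direction: N = m g cos θ + P sin θ = 1166 N.
Parallel to the incline: P cos θ − m g sin θ = 328.7 − 473.9 = -145.2 N; the friction needed to balance this is 145.2 N acting up the slope.
Maximum static friction: μ_s N = 0.51 × 1166 = 594.5 N.
|f_req| = 145.2 ≤ 594.5 N → the block is in equilibrium; friction equals the required value.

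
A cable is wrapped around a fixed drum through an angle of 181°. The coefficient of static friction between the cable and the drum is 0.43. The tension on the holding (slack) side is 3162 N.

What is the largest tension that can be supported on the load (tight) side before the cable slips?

At impending slip the capstan equation gives T₂/T₁ = e^{μβ} with β in radians.
β = 181° × π/180 = 3.159 rad.
e^{μβ} = e^{0.43×3.159} = 3.89.
T₂ = T₁ · e^{μβ} = 3162 × 3.89 = 12300 N.

T_max ≈ 12300 N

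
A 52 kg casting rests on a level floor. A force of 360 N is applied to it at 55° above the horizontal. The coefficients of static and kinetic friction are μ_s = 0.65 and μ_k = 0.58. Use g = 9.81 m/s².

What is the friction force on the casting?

The vertical component of P reduces the normal force: N = m g − P sin α = 510.1 − 294.9 = 215.2 N.
Horizontally, friction must balance P cos α = 206.5 N.
μ_s N = 0.65 × 215.2 = 139.9 N.
206.5 > 139.9 N → the casting slides; f = μ_k N = 0.58×215.2 = 125 N.

f ≈ 125 N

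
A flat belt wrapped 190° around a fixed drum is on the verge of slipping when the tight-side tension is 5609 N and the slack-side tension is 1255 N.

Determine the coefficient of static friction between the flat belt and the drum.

μ ≈ 0.452

T₂/T₁ = e^{μβ} → μ = ln(T₂/T₁)/β.
β = 190° = 3.316 rad.
μ = ln(5609/1255)/3.316 = ln(4.469)/3.316 = 0.452.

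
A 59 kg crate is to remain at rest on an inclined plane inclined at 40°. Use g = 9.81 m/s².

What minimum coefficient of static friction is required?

At the slip threshold m g sin θ = μ_s m g cos θ, so μ_s,min = tan θ.
μ_s,min = tan 40° = 0.839.

μ_s,min ≈ 0.839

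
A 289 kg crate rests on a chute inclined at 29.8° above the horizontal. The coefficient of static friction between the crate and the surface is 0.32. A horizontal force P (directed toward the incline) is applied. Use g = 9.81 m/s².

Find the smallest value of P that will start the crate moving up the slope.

At impending motion up the slope, friction acts down-slope at its limit: f = μ_s N.
Perpendicular to the incline: N = m g cos θ + P sin θ.
Along the incline: P cos θ = m g sin θ + μ_s N = m g sin θ + μ_s (m g cos θ + P sin θ).
Solving, P (cos θ − μ_s sin θ) = m g (sin θ + μ_s cos θ), so P = 289×9.81×(sin 29.8° + 0.32 cos 29.8°)/(cos 29.8° − 0.32 sin 29.8°) = 2840×0.7747/0.7087 = 3100 N.

P ≈ 3100 N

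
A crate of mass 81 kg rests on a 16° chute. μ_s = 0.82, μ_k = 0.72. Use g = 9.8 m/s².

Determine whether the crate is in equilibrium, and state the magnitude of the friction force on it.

f ≈ 219 N

N = m g cos θ = 763 N.
Down-slope weight component: m g sin θ = 219 N.
μ_s N = 626 N.
219 ≤ 626 N, so it stays put; friction = 219 N.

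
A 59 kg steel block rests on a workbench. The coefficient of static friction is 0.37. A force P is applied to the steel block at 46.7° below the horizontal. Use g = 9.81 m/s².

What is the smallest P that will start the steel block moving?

N = m g + P sin α (the push presses the steel block into the workbench).
At impending slip, P cos α = μ_s N = μ_s (m g + P sin α).
Solving: P (cos α − μ_s sin α) = μ_s m g → P = 0.37×579/(cos 46.7° − 0.37 sin 46.7°) = 214/0.4165 = 514 N.

P ≈ 514 N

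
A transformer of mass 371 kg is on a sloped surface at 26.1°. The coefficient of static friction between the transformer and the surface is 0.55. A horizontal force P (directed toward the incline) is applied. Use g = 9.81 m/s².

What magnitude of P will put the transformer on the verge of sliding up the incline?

At impending motion up the slope, friction acts down-slope at its limit: f = μ_s N.
Perpendicular to the incline: N = m g cos θ + P sin θ.
Along the incline: P cos θ = m g sin θ + μ_s N = m g sin θ + μ_s (m g cos θ + P sin θ).
Solving, P (cos θ − μ_s sin θ) = m g (sin θ + μ_s cos θ), so P = 371×9.81×(sin 26.1° + 0.55 cos 26.1°)/(cos 26.1° − 0.55 sin 26.1°) = 3640×0.9339/0.6561 = 5180 N.

P ≈ 5180 N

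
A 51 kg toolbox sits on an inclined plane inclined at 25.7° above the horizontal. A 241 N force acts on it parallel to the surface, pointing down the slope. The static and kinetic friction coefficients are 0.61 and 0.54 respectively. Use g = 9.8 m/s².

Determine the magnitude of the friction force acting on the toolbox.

f ≈ 243 N (up the incline)

Normal force: N = m g cos θ = 51 × 9.8 × cos 25.7° = 450.4 N.
For equilibrium along the incline the friction force must supply f = m g sin θ + P = 216.7 + 241 = 457.7 N (positive meaning up-slope).
Maximum static friction available: μ_s N = 0.61 × 450.4 = 274.7 N.
|457.7| exceeds 274.7 N, so the toolbox slips down-slope; friction is kinetic, f = μ_k N = 0.54×450.4 = 243 N.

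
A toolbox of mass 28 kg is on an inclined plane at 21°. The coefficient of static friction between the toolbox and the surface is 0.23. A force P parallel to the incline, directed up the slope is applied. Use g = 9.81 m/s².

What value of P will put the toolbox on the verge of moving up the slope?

At impending motion up the slope, friction acts down-slope at its limit: f = μ_s N.
P is parallel to the surface, so N = m g cos θ = 256 N.
Along the incline: P = m g sin θ + μ_s N = 98.4 + 0.23×256 = 157 N.

P ≈ 157 N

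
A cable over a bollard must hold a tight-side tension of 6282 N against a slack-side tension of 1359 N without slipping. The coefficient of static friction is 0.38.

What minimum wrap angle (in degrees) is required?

T₂/T₁ = e^{μβ} → β = ln(T₂/T₁)/μ.
β = ln(6282/1359)/0.38 = 1.531/0.38 = 4.029 rad.
In degrees: β = 4.029 × 180/π = 231°.

β_min ≈ 231°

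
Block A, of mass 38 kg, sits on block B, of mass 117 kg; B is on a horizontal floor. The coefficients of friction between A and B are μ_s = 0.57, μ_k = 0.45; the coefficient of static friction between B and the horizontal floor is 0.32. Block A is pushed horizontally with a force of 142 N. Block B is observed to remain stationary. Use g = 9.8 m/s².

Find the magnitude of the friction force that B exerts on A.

Normal force at the A–B interface: N₁ = m_A g = 372.4 N.
So the A–B interface can sustain at most μ_s N₁ = 212.3 N of static friction.
Since P = 142 N ≤ 212.3 N, A does not slip on B; friction on A equals P = 142 N.
By Newton's third law B feels 142 N forward from A. With B stationary, the floor's static friction on B balances it: f₂ = 142 N (well within μ_s(m_A+m_B)g = 486.1 N).

f ≈ 142 N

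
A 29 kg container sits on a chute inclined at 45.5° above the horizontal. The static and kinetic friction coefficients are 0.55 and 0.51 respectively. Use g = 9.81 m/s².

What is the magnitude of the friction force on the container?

The normal reaction is N = m g cos θ = 199.4 N.
Along the slope the weight component is m g sin θ = 202.9 N; friction must supply exactly this, acting up-slope.
Maximum static friction available: μ_s N = 0.55 × 199.4 = 109.7 N.
|202.9| exceeds 109.7 N, so the container slips down-slope; friction is kinetic, f = μ_k N = 0.51×199.4 = 102 N.

f ≈ 102 N (up the incline)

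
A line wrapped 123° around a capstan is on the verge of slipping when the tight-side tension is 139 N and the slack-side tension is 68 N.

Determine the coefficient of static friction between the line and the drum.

μ ≈ 0.333

T₂/T₁ = e^{μβ} → μ = ln(T₂/T₁)/β.
β = 123° = 2.147 rad.
μ = ln(139/68)/2.147 = ln(2.044)/2.147 = 0.333.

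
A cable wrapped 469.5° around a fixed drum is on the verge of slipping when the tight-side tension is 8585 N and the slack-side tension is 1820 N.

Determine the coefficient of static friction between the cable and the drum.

μ ≈ 0.189

T₂/T₁ = e^{μβ} → μ = ln(T₂/T₁)/β.
β = 469.5° = 8.194 rad.
μ = ln(8585/1820)/8.194 = ln(4.717)/8.194 = 0.189.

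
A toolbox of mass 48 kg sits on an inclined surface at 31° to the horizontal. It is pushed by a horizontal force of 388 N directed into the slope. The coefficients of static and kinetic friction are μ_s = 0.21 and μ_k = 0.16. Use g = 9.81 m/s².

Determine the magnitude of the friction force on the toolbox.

f ≈ 90.1 N (down the incline)

The horizontal push has a component P sin θ into the surface, so N = m g cos θ + P sin θ = 403.6 + 199.8 = 603.5 N.
Parallel to the incline: P cos θ − m g sin θ = 332.6 − 242.5 = 90.06 N; the friction needed to balance this is 90.06 N acting down the slope.
The limit of static friction is μ_s N = 126.7 N.
|f_req| = 90.06 ≤ 126.7 N → the toolbox is in equilibrium; friction equals the required value.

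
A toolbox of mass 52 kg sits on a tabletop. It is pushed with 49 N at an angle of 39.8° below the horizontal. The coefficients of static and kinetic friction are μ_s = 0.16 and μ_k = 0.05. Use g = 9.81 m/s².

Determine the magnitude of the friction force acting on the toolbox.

Vertical equilibrium gives N = m g + P sin α = 541.5 N.
For equilibrium, f = P cos α = 49×cos 39.8° = 37.65 N.
The static-friction limit is μ_s N = 86.64 N.
Since 37.65 N does not exceed the limit, the toolbox stays at rest and f = 37.6 N.

f ≈ 37.6 N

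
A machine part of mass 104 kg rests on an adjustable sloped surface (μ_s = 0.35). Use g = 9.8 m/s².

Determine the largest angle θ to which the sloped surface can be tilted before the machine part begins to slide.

At the slip threshold, m g sin θ = μ_s · m g cos θ, so tan θ = μ_s.
θ_max = arctan(0.35) = 19.3°.

θ_max ≈ 19.3°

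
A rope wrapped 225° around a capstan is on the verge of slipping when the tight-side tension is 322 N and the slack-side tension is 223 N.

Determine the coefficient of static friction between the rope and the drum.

T₂/T₁ = e^{μβ} → μ = ln(T₂/T₁)/β.
β = 225° = 3.927 rad.
μ = ln(322/223)/3.927 = ln(1.444)/3.927 = 0.0936.

μ ≈ 0.0936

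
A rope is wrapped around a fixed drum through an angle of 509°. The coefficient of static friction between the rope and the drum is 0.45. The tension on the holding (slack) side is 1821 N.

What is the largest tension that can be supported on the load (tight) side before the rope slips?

At impending slip the capstan equation gives T₂/T₁ = e^{μβ} with β in radians.
β = 509° × π/180 = 8.884 rad.
e^{μβ} = e^{0.45×8.884} = 54.47.
T₂ = T₁ · e^{μβ} = 1821 × 54.47 = 99200 N.

T_max ≈ 99200 N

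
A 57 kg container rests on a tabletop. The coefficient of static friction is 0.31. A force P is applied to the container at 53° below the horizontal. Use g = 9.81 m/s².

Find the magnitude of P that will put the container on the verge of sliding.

P ≈ 489 N

N = m g + P sin α (the push presses the container into the tabletop).
At impending slip, P cos α = μ_s N = μ_s (m g + P sin α).
Solving: P (cos α − μ_s sin α) = μ_s m g → P = 0.31×559/(cos 53° − 0.31 sin 53°) = 173/0.3542 = 489 N.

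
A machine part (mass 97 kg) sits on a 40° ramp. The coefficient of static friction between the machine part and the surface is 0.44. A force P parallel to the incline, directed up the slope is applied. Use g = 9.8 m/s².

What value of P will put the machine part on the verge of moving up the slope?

P ≈ 931 N

At impending motion up the slope, friction acts down-slope at its limit: f = μ_s N.
P is parallel to the surface, so N = m g cos θ = 728 N.
Along the incline: P = m g sin θ + μ_s N = 611 + 0.44×728 = 931 N.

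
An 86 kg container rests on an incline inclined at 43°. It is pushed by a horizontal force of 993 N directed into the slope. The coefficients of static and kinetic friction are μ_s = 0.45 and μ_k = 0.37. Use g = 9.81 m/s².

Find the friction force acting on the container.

f ≈ 151 N (down the incline)

Resolve perpendicular to the incline: N = m g cos θ + P sin θ = 86×9.81×cos 43° + 993×sin 43° = 1294 N.
Along the incline, the net driving force (taking up-slope positive) is P cos θ − m g sin θ = 726.2 − 575.4 = 150.9 N, so equilibrium requires friction f = -150.9 N (down-slope).
Maximum static friction: μ_s N = 0.45 × 1294 = 582.4 N.
Since 150.9 N is within the 582.4 N limit, the container stays put and friction is exactly 151 N.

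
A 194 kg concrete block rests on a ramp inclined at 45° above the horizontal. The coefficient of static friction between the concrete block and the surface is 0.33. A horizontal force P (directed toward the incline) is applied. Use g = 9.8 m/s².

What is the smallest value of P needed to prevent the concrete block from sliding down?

P_min ≈ 958 N

The concrete block tends to slide down (tan θ > μ_s), so at the point of impending slip friction acts up-slope at its limit: f = μ_s N.
Perpendicular to the incline: N = m g cos θ + P sin θ.
Along the incline: P cos θ + μ_s N = m g sin θ, i.e. P cos θ + μ_s (m g cos θ + P sin θ) = m g sin θ.
Solving, P (cos θ + μ_s sin θ) = m g (sin θ − μ_s cos θ), so P = 1900×0.4738/0.9405 = 958 N.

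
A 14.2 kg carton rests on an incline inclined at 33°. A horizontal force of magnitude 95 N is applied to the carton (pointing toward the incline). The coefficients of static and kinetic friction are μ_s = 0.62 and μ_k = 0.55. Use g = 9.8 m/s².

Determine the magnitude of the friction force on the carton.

Normal direction: N = m g cos θ + P sin θ = 168.5 N.
Along the incline, the net driving force (taking up-slope positive) is P cos θ − m g sin θ = 79.67 − 75.79 = 3.882 N, so equilibrium requires friction f = -3.882 N (down-slope).
Maximum static friction: μ_s N = 0.62 × 168.5 = 104.4 N.
Since 3.882 N is within the 104.4 N limit, the carton stays put and friction is exactly 3.88 N.

f ≈ 3.88 N (down the incline)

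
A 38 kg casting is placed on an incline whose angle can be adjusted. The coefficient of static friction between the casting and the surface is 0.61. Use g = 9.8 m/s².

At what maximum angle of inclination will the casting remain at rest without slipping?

At the slip threshold, m g sin θ = μ_s · m g cos θ, so tan θ = μ_s.
θ_max = arctan(0.61) = 31.4°.

θ_max ≈ 31.4°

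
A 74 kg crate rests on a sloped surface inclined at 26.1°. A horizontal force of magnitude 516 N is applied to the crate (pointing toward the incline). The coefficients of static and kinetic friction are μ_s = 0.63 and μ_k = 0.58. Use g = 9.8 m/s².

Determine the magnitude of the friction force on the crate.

f ≈ 144 N (down the incline)

Normal direction: N = m g cos θ + P sin θ = 878.3 N.
Along the incline, the net driving force (taking up-slope positive) is P cos θ − m g sin θ = 463.4 − 319 = 144.3 N, so equilibrium requires friction f = -144.3 N (down-slope).
Maximum static friction: μ_s N = 0.63 × 878.3 = 553.3 N.
|f_req| = 144.3 ≤ 553.3 N → the crate is in equilibrium; friction equals the required value.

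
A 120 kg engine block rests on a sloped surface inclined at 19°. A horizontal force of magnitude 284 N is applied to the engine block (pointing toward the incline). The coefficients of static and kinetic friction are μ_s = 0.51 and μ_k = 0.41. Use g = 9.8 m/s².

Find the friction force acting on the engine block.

f ≈ 114 N (up the incline)

The horizontal push has a component P sin θ into the surface, so N = m g cos θ + P sin θ = 1112 + 92.46 = 1204 N.
Parallel to the incline: P cos θ − m g sin θ = 268.5 − 382.9 = -114.3 N; the friction needed to balance this is 114.3 N acting up the slope.
The limit of static friction is μ_s N = 614.2 N.
Since 114.3 N is within the 614.2 N limit, the engine block stays put and friction is exactly 114 N.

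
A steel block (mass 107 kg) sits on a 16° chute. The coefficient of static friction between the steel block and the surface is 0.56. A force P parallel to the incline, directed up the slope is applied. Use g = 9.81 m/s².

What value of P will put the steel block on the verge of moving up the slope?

P ≈ 854 N

At impending motion up the slope, friction acts down-slope at its limit: f = μ_s N.
P is parallel to the surface, so N = m g cos θ = 1010 N.
Along the incline: P = m g sin θ + μ_s N = 289 + 0.56×1010 = 854 N.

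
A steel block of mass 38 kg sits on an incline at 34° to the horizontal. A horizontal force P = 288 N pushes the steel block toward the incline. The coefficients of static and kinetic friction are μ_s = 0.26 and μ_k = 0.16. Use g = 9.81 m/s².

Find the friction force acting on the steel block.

f ≈ 30.3 N (down the incline)

The horizontal push has a component P sin θ into the surface, so N = m g cos θ + P sin θ = 309 + 161 = 470.1 N.
Along the incline, the net driving force (taking up-slope positive) is P cos θ − m g sin θ = 238.8 − 208.5 = 30.31 N, so equilibrium requires friction f = -30.31 N (down-slope).
Maximum static friction: μ_s N = 0.26 × 470.1 = 122.2 N.
Since 30.31 N is within the 122.2 N limit, the steel block stays put and friction is exactly 30.3 N.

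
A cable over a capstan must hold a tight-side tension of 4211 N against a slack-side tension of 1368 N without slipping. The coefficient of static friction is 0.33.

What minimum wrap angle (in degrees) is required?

T₂/T₁ = e^{μβ} → β = ln(T₂/T₁)/μ.
β = ln(4211/1368)/0.33 = 1.124/0.33 = 3.407 rad.
In degrees: β = 3.407 × 180/π = 195°.

β_min ≈ 195°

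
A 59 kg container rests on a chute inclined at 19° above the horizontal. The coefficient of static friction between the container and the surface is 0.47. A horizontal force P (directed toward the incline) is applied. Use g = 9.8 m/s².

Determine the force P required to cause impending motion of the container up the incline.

P ≈ 562 N

At impending motion up the slope, friction acts down-slope at its limit: f = μ_s N.
Perpendicular to the incline: N = m g cos θ + P sin θ.
Along the incline: P cos θ = m g sin θ + μ_s N = m g sin θ + μ_s (m g cos θ + P sin θ).
Solving, P (cos θ − μ_s sin θ) = m g (sin θ + μ_s cos θ), so P = 59×9.8×(sin 19° + 0.47 cos 19°)/(cos 19° − 0.47 sin 19°) = 578×0.77/0.7925 = 562 N.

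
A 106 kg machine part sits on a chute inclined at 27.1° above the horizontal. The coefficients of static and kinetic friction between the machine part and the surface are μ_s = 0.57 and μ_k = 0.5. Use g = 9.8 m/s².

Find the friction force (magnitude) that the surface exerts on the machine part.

f ≈ 473 N (up the incline)

Normal force: N = m g cos θ = 106 × 9.8 × cos 27.1° = 924.8 N.
Along the slope the weight component is m g sin θ = 473.2 N; friction must supply exactly this, acting up-slope.
Maximum static friction available: μ_s N = 0.57 × 924.8 = 527.1 N.
Since |473.2| ≤ 527.1 N, no slip — friction simply equals what equilibrium demands.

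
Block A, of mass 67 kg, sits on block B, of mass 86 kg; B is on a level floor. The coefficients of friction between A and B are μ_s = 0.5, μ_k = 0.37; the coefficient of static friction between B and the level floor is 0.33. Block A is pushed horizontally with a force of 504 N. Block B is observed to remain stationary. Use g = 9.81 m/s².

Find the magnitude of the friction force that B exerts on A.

The normal force B exerts on A is simply A's weight, N₁ = 657.3 N.
So the A–B interface can sustain at most μ_s N₁ = 328.6 N of static friction.
P = 504 N exceeds that limit, so A slips over B and the interface friction becomes kinetic: f₁ = μ_k N₁ = 0.37×657.3 = 243 N.
By Newton's third law B feels 243 N forward from A. With B stationary, the floor's static friction on B balances it: f₂ = 243 N (well within μ_s(m_A+m_B)g = 495.3 N).

f ≈ 243 N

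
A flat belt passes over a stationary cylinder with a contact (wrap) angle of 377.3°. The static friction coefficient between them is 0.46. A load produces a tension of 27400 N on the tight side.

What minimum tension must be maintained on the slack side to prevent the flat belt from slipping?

Capstan equation at impending slip: T_tight/T_slack = e^{μβ}.
β = 377.3° = 6.585 rad; e^{μβ} = e^{0.46×6.585} = 20.68.
T_slack = T_tight / e^{μβ} = 27400 / 20.68 = 1320 N.

T_min ≈ 1320 N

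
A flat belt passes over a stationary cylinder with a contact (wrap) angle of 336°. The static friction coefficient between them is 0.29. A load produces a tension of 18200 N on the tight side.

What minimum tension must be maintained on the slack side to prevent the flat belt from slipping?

T_min ≈ 3320 N

Capstan equation at impending slip: T_tight/T_slack = e^{μβ}.
β = 336° = 5.864 rad; e^{μβ} = e^{0.29×5.864} = 5.478.
T_slack = T_tight / e^{μβ} = 18200 / 5.478 = 3320 N.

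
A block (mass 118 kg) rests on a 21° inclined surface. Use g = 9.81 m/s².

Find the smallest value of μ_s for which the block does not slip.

μ_s,min ≈ 0.384

At the slip threshold m g sin θ = μ_s m g cos θ, so μ_s,min = tan θ.
μ_s,min = tan 21° = 0.384.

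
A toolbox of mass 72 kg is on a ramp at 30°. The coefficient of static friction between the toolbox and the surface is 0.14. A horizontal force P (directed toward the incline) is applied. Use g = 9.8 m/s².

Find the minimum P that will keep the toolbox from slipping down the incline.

P_min ≈ 286 N

The toolbox tends to slide down (tan θ > μ_s), so at the point of impending slip friction acts up-slope at its limit: f = μ_s N.
Perpendicular to the incline: N = m g cos θ + P sin θ.
Along the incline: P cos θ + μ_s N = m g sin θ, i.e. P cos θ + μ_s (m g cos θ + P sin θ) = m g sin θ.
Solving, P (cos θ + μ_s sin θ) = m g (sin θ − μ_s cos θ), so P = 706×0.3788/0.936 = 286 N.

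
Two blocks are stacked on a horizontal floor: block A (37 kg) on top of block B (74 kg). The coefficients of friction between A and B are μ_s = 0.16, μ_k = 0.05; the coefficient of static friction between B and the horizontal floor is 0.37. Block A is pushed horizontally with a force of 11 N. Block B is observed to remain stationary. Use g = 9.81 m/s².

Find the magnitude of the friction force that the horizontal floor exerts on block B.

Between the blocks, N₁ = m_A g = 363 N.
Maximum static friction on A from B: μ_s N₁ = 0.16×363 = 58.08 N.
P = 11 N is within that limit, so A and B move together (both at rest); the A–B friction is simply f₁ = P = 11 N.
By Newton's third law B feels 11 N forward from A. With B stationary, the floor's static friction on B balances it: f₂ = 11 N (well within μ_s(m_A+m_B)g = 402.9 N).

f ≈ 11 N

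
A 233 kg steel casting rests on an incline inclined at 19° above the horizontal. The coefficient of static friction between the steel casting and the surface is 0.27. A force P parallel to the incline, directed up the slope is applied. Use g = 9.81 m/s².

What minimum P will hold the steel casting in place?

P_min ≈ 161 N

The steel casting tends to slide down (tan θ > μ_s), so at the point of impending slip friction acts up-slope at its limit: f = μ_s N.
P is parallel to the surface, so N = m g cos θ = 2160 N.
Along the incline: P + μ_s N = m g sin θ, so P = 744 − 0.27×2160 = 161 N.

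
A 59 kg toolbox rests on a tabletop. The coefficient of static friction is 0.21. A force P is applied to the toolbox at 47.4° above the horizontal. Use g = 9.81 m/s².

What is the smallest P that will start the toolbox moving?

N = m g − P sin α (the pull lifts the toolbox).
At impending slip, P cos α = μ_s N = μ_s (m g − P sin α).
Solving: P (cos α + μ_s sin α) = μ_s m g → P = 0.21×579/(cos 47.4° + 0.21 sin 47.4°) = 122/0.8315 = 146 N.

P ≈ 146 N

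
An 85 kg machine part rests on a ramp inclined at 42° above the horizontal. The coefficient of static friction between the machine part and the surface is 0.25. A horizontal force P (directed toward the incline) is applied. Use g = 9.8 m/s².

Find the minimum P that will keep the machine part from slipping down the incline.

P_min ≈ 442 N

The machine part tends to slide down (tan θ > μ_s), so at the point of impending slip friction acts up-slope at its limit: f = μ_s N.
Perpendicular to the incline: N = m g cos θ + P sin θ.
Along the incline: P cos θ + μ_s N = m g sin θ, i.e. P cos θ + μ_s (m g cos θ + P sin θ) = m g sin θ.
Solving, P (cos θ + μ_s sin θ) = m g (sin θ − μ_s cos θ), so P = 833×0.4833/0.9104 = 442 N.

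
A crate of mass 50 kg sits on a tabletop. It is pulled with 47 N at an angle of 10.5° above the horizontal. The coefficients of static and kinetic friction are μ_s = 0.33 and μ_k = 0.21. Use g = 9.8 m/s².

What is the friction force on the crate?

Vertical equilibrium gives N = m g − P sin α = 481.4 N.
The horizontal driving force is P cos α = 46.21 N, so equilibrium needs friction f = 46.21 N.
μ_s N = 0.33 × 481.4 = 158.9 N.
46.21 ≤ 158.9 N → static; friction equals the required 46.2 N.

f ≈ 46.2 N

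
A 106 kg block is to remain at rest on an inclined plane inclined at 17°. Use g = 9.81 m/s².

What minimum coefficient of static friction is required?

At the slip threshold m g sin θ = μ_s m g cos θ, so μ_s,min = tan θ.
μ_s,min = tan 17° = 0.306.

μ_s,min ≈ 0.306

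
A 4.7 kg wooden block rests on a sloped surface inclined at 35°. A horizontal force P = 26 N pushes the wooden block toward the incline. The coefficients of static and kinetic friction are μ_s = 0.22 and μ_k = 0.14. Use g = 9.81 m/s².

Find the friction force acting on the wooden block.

f ≈ 5.15 N (up the incline)

Normal direction: N = m g cos θ + P sin θ = 52.68 N.
Along the incline, the net driving force (taking up-slope positive) is P cos θ − m g sin θ = 21.3 − 26.45 = -5.148 N, so equilibrium requires friction f = 5.148 N (up-slope).
The limit of static friction is μ_s N = 11.59 N.
|f_req| = 5.148 ≤ 11.59 N → the wooden block is in equilibrium; friction equals the required value.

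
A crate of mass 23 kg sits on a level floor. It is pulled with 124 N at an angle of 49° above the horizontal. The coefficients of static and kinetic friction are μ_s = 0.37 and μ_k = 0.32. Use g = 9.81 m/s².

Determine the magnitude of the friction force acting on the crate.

f ≈ 42.3 N

The vertical component of P reduces the normal force: N = m g − P sin α = 225.6 − 93.58 = 132 N.
Horizontally, friction must balance P cos α = 81.35 N.
The static-friction limit is μ_s N = 48.86 N.
81.35 > 48.86 N → the crate slides; f = μ_k N = 0.32×132 = 42.3 N.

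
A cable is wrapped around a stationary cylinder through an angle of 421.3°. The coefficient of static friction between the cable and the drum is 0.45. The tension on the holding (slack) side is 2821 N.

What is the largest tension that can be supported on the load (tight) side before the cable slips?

T_max ≈ 77200 N

At impending slip the capstan equation gives T₂/T₁ = e^{μβ} with β in radians.
β = 421.3° × π/180 = 7.353 rad.
e^{μβ} = e^{0.45×7.353} = 27.35.
T₂ = T₁ · e^{μβ} = 2821 × 27.35 = 77200 N.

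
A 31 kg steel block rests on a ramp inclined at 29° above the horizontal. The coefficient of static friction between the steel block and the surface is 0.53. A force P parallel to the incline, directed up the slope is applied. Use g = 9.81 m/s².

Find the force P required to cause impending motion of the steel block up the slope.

P ≈ 288 N

At impending motion up the slope, friction acts down-slope at its limit: f = μ_s N.
P is parallel to the surface, so N = m g cos θ = 266 N.
Along the incline: P = m g sin θ + μ_s N = 147 + 0.53×266 = 288 N.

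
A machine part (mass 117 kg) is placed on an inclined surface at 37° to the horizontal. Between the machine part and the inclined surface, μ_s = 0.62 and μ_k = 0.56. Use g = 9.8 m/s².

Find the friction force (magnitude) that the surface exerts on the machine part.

f ≈ 513 N (up the incline)

Normal force: N = m g cos θ = 117 × 9.8 × cos 37° = 915.7 N.
For equilibrium along the incline, friction must balance the weight component: f = m g sin θ = 690 N up the slope.
Maximum static friction available: μ_s N = 0.62 × 915.7 = 567.7 N.
|690| exceeds 567.7 N, so the machine part slips down-slope; friction is kinetic, f = μ_k N = 0.56×915.7 = 513 N.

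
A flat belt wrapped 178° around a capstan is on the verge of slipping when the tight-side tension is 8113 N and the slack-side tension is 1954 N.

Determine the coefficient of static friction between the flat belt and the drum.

μ ≈ 0.458

T₂/T₁ = e^{μβ} → μ = ln(T₂/T₁)/β.
β = 178° = 3.107 rad.
μ = ln(8113/1954)/3.107 = ln(4.152)/3.107 = 0.458.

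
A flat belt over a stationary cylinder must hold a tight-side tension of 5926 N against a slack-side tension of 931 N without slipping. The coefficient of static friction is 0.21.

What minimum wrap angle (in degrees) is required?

T₂/T₁ = e^{μβ} → β = ln(T₂/T₁)/μ.
β = ln(5926/931)/0.21 = 1.851/0.21 = 8.814 rad.
In degrees: β = 8.814 × 180/π = 505°.

β_min ≈ 505°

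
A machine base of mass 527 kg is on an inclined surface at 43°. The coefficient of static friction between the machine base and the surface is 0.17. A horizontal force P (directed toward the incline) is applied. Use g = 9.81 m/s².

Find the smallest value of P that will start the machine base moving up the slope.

P ≈ 6770 N

At impending motion up the slope, friction acts down-slope at its limit: f = μ_s N.
Perpendicular to the incline: N = m g cos θ + P sin θ.
Along the incline: P cos θ = m g sin θ + μ_s N = m g sin θ + μ_s (m g cos θ + P sin θ).
Solving, P (cos θ − μ_s sin θ) = m g (sin θ + μ_s cos θ), so P = 527×9.81×(sin 43° + 0.17 cos 43°)/(cos 43° − 0.17 sin 43°) = 5170×0.8063/0.6154 = 6770 N.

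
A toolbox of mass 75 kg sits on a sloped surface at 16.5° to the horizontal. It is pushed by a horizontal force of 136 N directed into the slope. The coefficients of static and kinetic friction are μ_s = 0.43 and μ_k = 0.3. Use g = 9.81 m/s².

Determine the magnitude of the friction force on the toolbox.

Normal direction: N = m g cos θ + P sin θ = 744.1 N.
Along the incline, the net driving force (taking up-slope positive) is P cos θ − m g sin θ = 130.4 − 209 = -78.56 N, so equilibrium requires friction f = 78.56 N (up-slope).
Maximum static friction: μ_s N = 0.43 × 744.1 = 320 N.
|f_req| = 78.56 ≤ 320 N → the toolbox is in equilibrium; friction equals the required value.

f ≈ 78.6 N (up the incline)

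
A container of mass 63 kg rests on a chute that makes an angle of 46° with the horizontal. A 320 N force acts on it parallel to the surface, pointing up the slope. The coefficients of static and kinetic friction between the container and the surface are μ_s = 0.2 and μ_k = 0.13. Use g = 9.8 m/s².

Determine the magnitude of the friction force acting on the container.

f ≈ 55.8 N (up the incline)

Normal force: N = m g cos θ = 63 × 9.8 × cos 46° = 428.9 N.
For equilibrium along the incline the friction force must supply f = m g sin θ − P = 444.1 − 320 = 124.1 N (positive meaning up-slope).
Maximum static friction available: μ_s N = 0.2 × 428.9 = 85.78 N.
Since |124.1| > 85.78 N, static friction cannot hold it; the container slides down the incline and kinetic friction applies: f = μ_k N = 0.13 × 428.9 = 55.8 N.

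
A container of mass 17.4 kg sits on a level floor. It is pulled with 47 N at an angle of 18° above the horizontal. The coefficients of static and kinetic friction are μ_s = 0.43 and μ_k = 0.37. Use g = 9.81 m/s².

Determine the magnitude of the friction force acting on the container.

The vertical component of P reduces the normal force: N = m g − P sin α = 170.7 − 14.52 = 156.2 N.
Horizontally, friction must balance P cos α = 44.7 N.
The static-friction limit is μ_s N = 67.15 N.
Since 44.7 N does not exceed the limit, the container stays at rest and f = 44.7 N.

f ≈ 44.7 N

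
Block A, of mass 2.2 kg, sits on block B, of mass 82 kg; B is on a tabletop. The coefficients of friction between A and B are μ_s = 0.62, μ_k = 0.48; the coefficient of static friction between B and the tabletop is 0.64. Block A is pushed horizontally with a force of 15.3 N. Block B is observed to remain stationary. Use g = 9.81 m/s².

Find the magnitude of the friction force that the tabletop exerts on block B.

The normal force B exerts on A is simply A's weight, N₁ = 21.58 N.
Maximum static friction on A from B: μ_s N₁ = 0.62×21.58 = 13.38 N.
Since P = 15.3 N > 13.38 N, A slides on B; the A–B friction is kinetic: f₁ = μ_k N₁ = 0.48×21.58 = 10.4 N.
By Newton's third law B feels 10.4 N forward from A. With B stationary, the floor's static friction on B balances it: f₂ = 10.4 N (well within μ_s(m_A+m_B)g = 528.6 N).

f ≈ 10.4 N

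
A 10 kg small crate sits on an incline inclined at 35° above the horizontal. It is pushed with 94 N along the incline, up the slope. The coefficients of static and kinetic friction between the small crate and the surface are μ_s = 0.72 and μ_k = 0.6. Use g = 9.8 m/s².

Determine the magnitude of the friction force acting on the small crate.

f ≈ 37.8 N (down the incline)

The normal reaction is N = m g cos θ = 80.28 N.
The friction needed for equilibrium is m g sin θ − P = 56.21 − 94 = -37.79 N, measured positive up-slope.
The static-friction ceiling is μ_s N = 0.72 × 80.28 = 57.8 N.
Since |-37.79| ≤ 57.8 N, no slip — friction simply equals what equilibrium demands.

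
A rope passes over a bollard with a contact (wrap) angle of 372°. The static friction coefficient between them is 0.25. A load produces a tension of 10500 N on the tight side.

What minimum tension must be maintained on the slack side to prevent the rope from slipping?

Capstan equation at impending slip: T_tight/T_slack = e^{μβ}.
β = 372° = 6.493 rad; e^{μβ} = e^{0.25×6.493} = 5.069.
T_slack = T_tight / e^{μβ} = 10500 / 5.069 = 2070 N.

T_min ≈ 2070 N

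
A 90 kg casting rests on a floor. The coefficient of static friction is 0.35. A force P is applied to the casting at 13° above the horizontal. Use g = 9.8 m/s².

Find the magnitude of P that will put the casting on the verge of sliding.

N = m g − P sin α (the pull lifts the casting).
At impending slip, P cos α = μ_s N = μ_s (m g − P sin α).
Solving: P (cos α + μ_s sin α) = μ_s m g → P = 0.35×882/(cos 13° + 0.35 sin 13°) = 309/1.053 = 293 N.

P ≈ 293 N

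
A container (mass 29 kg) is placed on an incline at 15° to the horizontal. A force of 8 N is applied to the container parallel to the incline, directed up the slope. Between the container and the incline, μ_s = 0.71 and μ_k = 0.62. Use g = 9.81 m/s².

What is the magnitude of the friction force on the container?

f ≈ 65.6 N (up the incline)

Normal force: N = m g cos θ = 29 × 9.81 × cos 15° = 274.8 N.
The friction needed for equilibrium is m g sin θ − P = 73.63 − 8 = 65.63 N, measured positive up-slope.
Maximum static friction available: μ_s N = 0.71 × 274.8 = 195.1 N.
Since |65.63| ≤ 195.1 N, no slip — friction simply equals what equilibrium demands.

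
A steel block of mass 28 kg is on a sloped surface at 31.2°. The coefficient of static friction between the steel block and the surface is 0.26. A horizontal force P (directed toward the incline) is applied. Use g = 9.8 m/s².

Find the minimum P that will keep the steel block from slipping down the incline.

P_min ≈ 81.9 N

The steel block tends to slide down (tan θ > μ_s), so at the point of impending slip friction acts up-slope at its limit: f = μ_s N.
Perpendicular to the incline: N = m g cos θ + P sin θ.
Along the incline: P cos θ + μ_s N = m g sin θ, i.e. P cos θ + μ_s (m g cos θ + P sin θ) = m g sin θ.
Solving, P (cos θ + μ_s sin θ) = m g (sin θ − μ_s cos θ), so P = 274×0.2956/0.9901 = 81.9 N.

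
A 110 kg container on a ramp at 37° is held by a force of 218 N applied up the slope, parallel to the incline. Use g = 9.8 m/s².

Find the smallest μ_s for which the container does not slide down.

μ_s,min ≈ 0.5

N = m g cos θ = 860.9 N.
Friction must make up the shortfall along the incline: f = m g sin θ − P = 648.8 − 218 = 430.8 N.
At the threshold f = μ_s N, so μ_s,min = 430.8/860.9 = 0.5.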